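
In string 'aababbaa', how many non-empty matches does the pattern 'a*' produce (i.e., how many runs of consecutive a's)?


Pattern 'a*' matches zero or more a's. We want non-empty runs of consecutive a's.
String: 'aababbaa'
Walking through the string to find runs of a's:
  Run 1: positions 0-1 -> 'aa'
  Run 2: positions 3-3 -> 'a'
  Run 3: positions 6-7 -> 'aa'
Non-empty runs found: ['aa', 'a', 'aa']
Count: 3

3


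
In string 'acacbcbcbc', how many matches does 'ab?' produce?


Pattern 'ab?' matches 'a' optionally followed by 'b'.
String: 'acacbcbcbc'
Scanning left to right for 'a' then checking next char:
  Match 1: 'a' (a not followed by b)
  Match 2: 'a' (a not followed by b)
Total matches: 2

2


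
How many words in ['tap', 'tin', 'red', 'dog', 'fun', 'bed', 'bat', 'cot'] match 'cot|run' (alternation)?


Alternation 'cot|run' matches either 'cot' or 'run'.
Checking each word:
  'tap' -> no
  'tin' -> no
  'red' -> no
  'dog' -> no
  'fun' -> no
  'bed' -> no
  'bat' -> no
  'cot' -> MATCH
Matches: ['cot']
Count: 1

1


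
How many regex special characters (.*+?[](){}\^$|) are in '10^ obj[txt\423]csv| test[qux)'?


Regex special characters are: . * + ? [ ] ( ) { } \ ^ $ |
Scanning '10^ obj[txt\423]csv| test[qux)':
  pos 2: '^' -> SPECIAL
  pos 7: '[' -> SPECIAL
  pos 11: '\' -> SPECIAL
  pos 15: ']' -> SPECIAL
  pos 19: '|' -> SPECIAL
  pos 25: '[' -> SPECIAL
  pos 29: ')' -> SPECIAL
Special chars found: ['^', '[', '\\', ']', '|', '[', ')']
Total: 7

7


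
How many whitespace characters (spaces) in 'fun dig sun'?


\s matches whitespace characters (spaces, tabs, etc.).
Text: 'fun dig sun'
This text has 3 words separated by spaces.
Number of spaces = number of words - 1 = 3 - 1 = 2

2


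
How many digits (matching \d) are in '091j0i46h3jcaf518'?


\d matches any digit 0-9.
Scanning '091j0i46h3jcaf518':
  pos 0: '0' -> DIGIT
  pos 1: '9' -> DIGIT
  pos 2: '1' -> DIGIT
  pos 4: '0' -> DIGIT
  pos 6: '4' -> DIGIT
  pos 7: '6' -> DIGIT
  pos 9: '3' -> DIGIT
  pos 14: '5' -> DIGIT
  pos 15: '1' -> DIGIT
  pos 16: '8' -> DIGIT
Digits found: ['0', '9', '1', '0', '4', '6', '3', '5', '1', '8']
Total: 10

10


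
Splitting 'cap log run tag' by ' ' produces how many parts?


Splitting by ' ' breaks the string at each occurrence of the separator.
Text: 'cap log run tag'
Parts after split:
  Part 1: 'cap'
  Part 2: 'log'
  Part 3: 'run'
  Part 4: 'tag'
Total parts: 4

4


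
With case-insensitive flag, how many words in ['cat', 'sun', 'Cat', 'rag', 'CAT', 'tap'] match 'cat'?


Case-insensitive matching: compare each word's lowercase form to 'cat'.
  'cat' -> lower='cat' -> MATCH
  'sun' -> lower='sun' -> no
  'Cat' -> lower='cat' -> MATCH
  'rag' -> lower='rag' -> no
  'CAT' -> lower='cat' -> MATCH
  'tap' -> lower='tap' -> no
Matches: ['cat', 'Cat', 'CAT']
Count: 3

3


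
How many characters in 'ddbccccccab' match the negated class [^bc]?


Negated class [^bc] matches any char NOT in {b, c}
Scanning 'ddbccccccab':
  pos 0: 'd' -> MATCH
  pos 1: 'd' -> MATCH
  pos 2: 'b' -> no (excluded)
  pos 3: 'c' -> no (excluded)
  pos 4: 'c' -> no (excluded)
  pos 5: 'c' -> no (excluded)
  pos 6: 'c' -> no (excluded)
  pos 7: 'c' -> no (excluded)
  pos 8: 'c' -> no (excluded)
  pos 9: 'a' -> MATCH
  pos 10: 'b' -> no (excluded)
Total matches: 3

3


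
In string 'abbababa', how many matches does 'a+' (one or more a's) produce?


Pattern 'a+' matches one or more consecutive a's.
String: 'abbababa'
Scanning for runs of a:
  Match 1: 'a' (length 1)
  Match 2: 'a' (length 1)
  Match 3: 'a' (length 1)
  Match 4: 'a' (length 1)
Total matches: 4

4


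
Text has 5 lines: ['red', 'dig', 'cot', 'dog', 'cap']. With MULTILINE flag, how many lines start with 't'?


With MULTILINE flag, ^ matches the start of each line.
Lines: ['red', 'dig', 'cot', 'dog', 'cap']
Checking which lines start with 't':
  Line 1: 'red' -> no
  Line 2: 'dig' -> no
  Line 3: 'cot' -> no
  Line 4: 'dog' -> no
  Line 5: 'cap' -> no
Matching lines: []
Count: 0

0


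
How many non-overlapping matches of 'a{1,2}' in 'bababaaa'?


Pattern 'a{1,2}' matches between 1 and 2 consecutive a's (greedy).
String: 'bababaaa'
Finding runs of a's and applying greedy matching:
  Run at pos 1: 'a' (length 1)
  Run at pos 3: 'a' (length 1)
  Run at pos 5: 'aaa' (length 3)
Matches: ['a', 'a', 'aa', 'a']
Count: 4

4


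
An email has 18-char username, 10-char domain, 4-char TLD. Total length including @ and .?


An email address has format: username@domain.tld
Username length: 18
'@' character: 1
Domain length: 10
'.' character: 1
TLD length: 4
Total = 18 + 1 + 10 + 1 + 4 = 34

34


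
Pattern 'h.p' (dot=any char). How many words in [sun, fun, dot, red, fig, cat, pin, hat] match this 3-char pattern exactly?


Pattern 'h.p' means: starts with 'h', any single char, ends with 'p'.
Checking each word (must be exactly 3 chars):
  'sun' (len=3): no
  'fun' (len=3): no
  'dot' (len=3): no
  'red' (len=3): no
  'fig' (len=3): no
  'cat' (len=3): no
  'pin' (len=3): no
  'hat' (len=3): no
Matching words: []
Total: 0

0


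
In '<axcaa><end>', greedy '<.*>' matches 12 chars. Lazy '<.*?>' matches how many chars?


Greedy '<.*>' tries to match as MUCH as possible.
Lazy '<.*?>' tries to match as LITTLE as possible.

String: '<axcaa><end>'
Greedy '<.*>' starts at first '<' and extends to the LAST '>': '<axcaa><end>' (12 chars)
Lazy '<.*?>' starts at first '<' and stops at the FIRST '>': '<axcaa>' (7 chars)

7


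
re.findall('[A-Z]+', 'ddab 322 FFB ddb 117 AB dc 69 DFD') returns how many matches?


Pattern '[A-Z]+' finds one or more uppercase letters.
Text: 'ddab 322 FFB ddb 117 AB dc 69 DFD'
Scanning for matches:
  Match 1: 'FFB'
  Match 2: 'AB'
  Match 3: 'DFD'
Total matches: 3

3


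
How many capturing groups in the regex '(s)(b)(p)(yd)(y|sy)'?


To count capturing groups, count each '(' that starts a group.
Pattern: '(s)(b)(p)(yd)(y|sy)'
Walking through the pattern:
  Position 0: '(' -> group #1
  Position 3: '(' -> group #2
  Position 6: '(' -> group #3
  Position 9: '(' -> group #4
  Position 13: '(' -> group #5
Total capturing groups: 5

5


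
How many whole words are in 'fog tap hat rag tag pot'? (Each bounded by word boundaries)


Word boundaries (\b) mark the start/end of each word.
Text: 'fog tap hat rag tag pot'
Splitting by whitespace:
  Word 1: 'fog'
  Word 2: 'tap'
  Word 3: 'hat'
  Word 4: 'rag'
  Word 5: 'tag'
  Word 6: 'pot'
Total whole words: 6

6


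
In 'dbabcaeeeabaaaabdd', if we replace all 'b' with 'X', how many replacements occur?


re.sub('b', 'X', text) replaces every occurrence of 'b' with 'X'.
Text: 'dbabcaeeeabaaaabdd'
Scanning for 'b':
  pos 1: 'b' -> replacement #1
  pos 3: 'b' -> replacement #2
  pos 10: 'b' -> replacement #3
  pos 15: 'b' -> replacement #4
Total replacements: 4

4


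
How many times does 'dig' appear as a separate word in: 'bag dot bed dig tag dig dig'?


Scanning each word for exact match 'dig':
  Word 1: 'bag' -> no
  Word 2: 'dot' -> no
  Word 3: 'bed' -> no
  Word 4: 'dig' -> MATCH
  Word 5: 'tag' -> no
  Word 6: 'dig' -> MATCH
  Word 7: 'dig' -> MATCH
Total matches: 3

3


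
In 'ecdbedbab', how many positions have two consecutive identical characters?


Looking for consecutive identical characters in 'ecdbedbab':
  pos 0-1: 'e' vs 'c' -> different
  pos 1-2: 'c' vs 'd' -> different
  pos 2-3: 'd' vs 'b' -> different
  pos 3-4: 'b' vs 'e' -> different
  pos 4-5: 'e' vs 'd' -> different
  pos 5-6: 'd' vs 'b' -> different
  pos 6-7: 'b' vs 'a' -> different
  pos 7-8: 'a' vs 'b' -> different
Consecutive identical pairs: []
Count: 0

0


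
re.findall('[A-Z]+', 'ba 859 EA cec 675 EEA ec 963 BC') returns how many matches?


Pattern '[A-Z]+' finds one or more uppercase letters.
Text: 'ba 859 EA cec 675 EEA ec 963 BC'
Scanning for matches:
  Match 1: 'EA'
  Match 2: 'EEA'
  Match 3: 'BC'
Total matches: 3

3


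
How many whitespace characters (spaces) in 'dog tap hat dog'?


\s matches whitespace characters (spaces, tabs, etc.).
Text: 'dog tap hat dog'
This text has 4 words separated by spaces.
Number of spaces = number of words - 1 = 4 - 1 = 3

3


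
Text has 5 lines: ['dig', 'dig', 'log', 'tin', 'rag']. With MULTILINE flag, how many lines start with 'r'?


With MULTILINE flag, ^ matches the start of each line.
Lines: ['dig', 'dig', 'log', 'tin', 'rag']
Checking which lines start with 'r':
  Line 1: 'dig' -> no
  Line 2: 'dig' -> no
  Line 3: 'log' -> no
  Line 4: 'tin' -> no
  Line 5: 'rag' -> MATCH
Matching lines: ['rag']
Count: 1

1


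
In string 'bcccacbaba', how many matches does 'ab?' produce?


Pattern 'ab?' matches 'a' optionally followed by 'b'.
String: 'bcccacbaba'
Scanning left to right for 'a' then checking next char:
  Match 1: 'a' (a not followed by b)
  Match 2: 'ab' (a followed by b)
  Match 3: 'a' (a not followed by b)
Total matches: 3

3


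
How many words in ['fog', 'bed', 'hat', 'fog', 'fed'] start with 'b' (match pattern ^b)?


Pattern ^b anchors to start of word. Check which words begin with 'b':
  'fog' -> no
  'bed' -> MATCH (starts with 'b')
  'hat' -> no
  'fog' -> no
  'fed' -> no
Matching words: ['bed']
Count: 1

1


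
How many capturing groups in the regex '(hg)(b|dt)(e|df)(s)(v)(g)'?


To count capturing groups, count each '(' that starts a group.
Pattern: '(hg)(b|dt)(e|df)(s)(v)(g)'
Walking through the pattern:
  Position 0: '(' -> group #1
  Position 4: '(' -> group #2
  Position 10: '(' -> group #3
  Position 16: '(' -> group #4
  Position 19: '(' -> group #5
  Position 22: '(' -> group #6
Total capturing groups: 6

6


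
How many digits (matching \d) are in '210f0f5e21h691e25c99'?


\d matches any digit 0-9.
Scanning '210f0f5e21h691e25c99':
  pos 0: '2' -> DIGIT
  pos 1: '1' -> DIGIT
  pos 2: '0' -> DIGIT
  pos 4: '0' -> DIGIT
  pos 6: '5' -> DIGIT
  pos 8: '2' -> DIGIT
  pos 9: '1' -> DIGIT
  pos 11: '6' -> DIGIT
  pos 12: '9' -> DIGIT
  pos 13: '1' -> DIGIT
  pos 15: '2' -> DIGIT
  pos 16: '5' -> DIGIT
  pos 18: '9' -> DIGIT
  pos 19: '9' -> DIGIT
Digits found: ['2', '1', '0', '0', '5', '2', '1', '6', '9', '1', '2', '5', '9', '9']
Total: 14

14


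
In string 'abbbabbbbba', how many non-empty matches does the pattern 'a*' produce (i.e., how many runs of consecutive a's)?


Pattern 'a*' matches zero or more a's. We want non-empty runs of consecutive a's.
String: 'abbbabbbbba'
Walking through the string to find runs of a's:
  Run 1: positions 0-0 -> 'a'
  Run 2: positions 4-4 -> 'a'
  Run 3: positions 10-10 -> 'a'
Non-empty runs found: ['a', 'a', 'a']
Count: 3

3


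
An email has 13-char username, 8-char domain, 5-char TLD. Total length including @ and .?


An email address has format: username@domain.tld
Username length: 13
'@' character: 1
Domain length: 8
'.' character: 1
TLD length: 5
Total = 13 + 1 + 8 + 1 + 5 = 28

28


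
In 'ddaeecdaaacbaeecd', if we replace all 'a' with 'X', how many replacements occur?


re.sub('a', 'X', text) replaces every occurrence of 'a' with 'X'.
Text: 'ddaeecdaaacbaeecd'
Scanning for 'a':
  pos 2: 'a' -> replacement #1
  pos 7: 'a' -> replacement #2
  pos 8: 'a' -> replacement #3
  pos 9: 'a' -> replacement #4
  pos 12: 'a' -> replacement #5
Total replacements: 5

5


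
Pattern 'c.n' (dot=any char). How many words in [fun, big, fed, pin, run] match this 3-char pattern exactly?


Pattern 'c.n' means: starts with 'c', any single char, ends with 'n'.
Checking each word (must be exactly 3 chars):
  'fun' (len=3): no
  'big' (len=3): no
  'fed' (len=3): no
  'pin' (len=3): no
  'run' (len=3): no
Matching words: []
Total: 0

0


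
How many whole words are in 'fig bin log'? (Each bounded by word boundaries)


Word boundaries (\b) mark the start/end of each word.
Text: 'fig bin log'
Splitting by whitespace:
  Word 1: 'fig'
  Word 2: 'bin'
  Word 3: 'log'
Total whole words: 3

3


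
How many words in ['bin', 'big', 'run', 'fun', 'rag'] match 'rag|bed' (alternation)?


Alternation 'rag|bed' matches either 'rag' or 'bed'.
Checking each word:
  'bin' -> no
  'big' -> no
  'run' -> no
  'fun' -> no
  'rag' -> MATCH
Matches: ['rag']
Count: 1

1


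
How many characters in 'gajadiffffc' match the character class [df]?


Character class [df] matches any of: {d, f}
Scanning string 'gajadiffffc' character by character:
  pos 0: 'g' -> no
  pos 1: 'a' -> no
  pos 2: 'j' -> no
  pos 3: 'a' -> no
  pos 4: 'd' -> MATCH
  pos 5: 'i' -> no
  pos 6: 'f' -> MATCH
  pos 7: 'f' -> MATCH
  pos 8: 'f' -> MATCH
  pos 9: 'f' -> MATCH
  pos 10: 'c' -> no
Total matches: 5

5


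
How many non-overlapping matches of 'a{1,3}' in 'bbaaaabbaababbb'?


Pattern 'a{1,3}' matches between 1 and 3 consecutive a's (greedy).
String: 'bbaaaabbaababbb'
Finding runs of a's and applying greedy matching:
  Run at pos 2: 'aaaa' (length 4)
  Run at pos 8: 'aa' (length 2)
  Run at pos 11: 'a' (length 1)
Matches: ['aaa', 'a', 'aa', 'a']
Count: 4

4


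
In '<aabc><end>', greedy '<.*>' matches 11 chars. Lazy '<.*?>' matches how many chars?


Greedy '<.*>' tries to match as MUCH as possible.
Lazy '<.*?>' tries to match as LITTLE as possible.

String: '<aabc><end>'
Greedy '<.*>' starts at first '<' and extends to the LAST '>': '<aabc><end>' (11 chars)
Lazy '<.*?>' starts at first '<' and stops at the FIRST '>': '<aabc>' (6 chars)

6


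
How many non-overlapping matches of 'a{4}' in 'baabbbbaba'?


Pattern 'a{4}' matches exactly 4 consecutive a's (greedy, non-overlapping).
String: 'baabbbbaba'
Scanning for runs of a's:
  Run at pos 1: 'aa' (length 2) -> 0 match(es)
  Run at pos 7: 'a' (length 1) -> 0 match(es)
  Run at pos 9: 'a' (length 1) -> 0 match(es)
Matches found: []
Total: 0

0


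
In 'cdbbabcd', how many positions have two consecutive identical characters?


Looking for consecutive identical characters in 'cdbbabcd':
  pos 0-1: 'c' vs 'd' -> different
  pos 1-2: 'd' vs 'b' -> different
  pos 2-3: 'b' vs 'b' -> MATCH ('bb')
  pos 3-4: 'b' vs 'a' -> different
  pos 4-5: 'a' vs 'b' -> different
  pos 5-6: 'b' vs 'c' -> different
  pos 6-7: 'c' vs 'd' -> different
Consecutive identical pairs: ['bb']
Count: 1

1


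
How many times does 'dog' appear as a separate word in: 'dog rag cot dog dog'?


Scanning each word for exact match 'dog':
  Word 1: 'dog' -> MATCH
  Word 2: 'rag' -> no
  Word 3: 'cot' -> no
  Word 4: 'dog' -> MATCH
  Word 5: 'dog' -> MATCH
Total matches: 3

3


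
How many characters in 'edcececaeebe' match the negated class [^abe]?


Negated class [^abe] matches any char NOT in {a, b, e}
Scanning 'edcececaeebe':
  pos 0: 'e' -> no (excluded)
  pos 1: 'd' -> MATCH
  pos 2: 'c' -> MATCH
  pos 3: 'e' -> no (excluded)
  pos 4: 'c' -> MATCH
  pos 5: 'e' -> no (excluded)
  pos 6: 'c' -> MATCH
  pos 7: 'a' -> no (excluded)
  pos 8: 'e' -> no (excluded)
  pos 9: 'e' -> no (excluded)
  pos 10: 'b' -> no (excluded)
  pos 11: 'e' -> no (excluded)
Total matches: 4

4


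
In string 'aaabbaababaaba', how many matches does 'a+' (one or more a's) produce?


Pattern 'a+' matches one or more consecutive a's.
String: 'aaabbaababaaba'
Scanning for runs of a:
  Match 1: 'aaa' (length 3)
  Match 2: 'aa' (length 2)
  Match 3: 'a' (length 1)
  Match 4: 'aa' (length 2)
  Match 5: 'a' (length 1)
Total matches: 5

5


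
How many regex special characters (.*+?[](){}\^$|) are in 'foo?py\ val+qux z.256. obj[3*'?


Regex special characters are: . * + ? [ ] ( ) { } \ ^ $ |
Scanning 'foo?py\ val+qux z.256. obj[3*':
  pos 3: '?' -> SPECIAL
  pos 6: '\' -> SPECIAL
  pos 11: '+' -> SPECIAL
  pos 17: '.' -> SPECIAL
  pos 21: '.' -> SPECIAL
  pos 26: '[' -> SPECIAL
  pos 28: '*' -> SPECIAL
Special chars found: ['?', '\\', '+', '.', '.', '[', '*']
Total: 7

7


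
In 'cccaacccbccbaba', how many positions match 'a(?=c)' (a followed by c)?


Lookahead 'a(?=c)' matches 'a' only when followed by 'c'.
String: 'cccaacccbccbaba'
Checking each position where char is 'a':
  pos 3: 'a' -> no (next='a')
  pos 4: 'a' -> MATCH (next='c')
  pos 12: 'a' -> no (next='b')
Matching positions: [4]
Count: 1

1


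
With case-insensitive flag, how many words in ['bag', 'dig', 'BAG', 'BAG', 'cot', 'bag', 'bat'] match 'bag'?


Case-insensitive matching: compare each word's lowercase form to 'bag'.
  'bag' -> lower='bag' -> MATCH
  'dig' -> lower='dig' -> no
  'BAG' -> lower='bag' -> MATCH
  'BAG' -> lower='bag' -> MATCH
  'cot' -> lower='cot' -> no
  'bag' -> lower='bag' -> MATCH
  'bat' -> lower='bat' -> no
Matches: ['bag', 'BAG', 'BAG', 'bag']
Count: 4

4


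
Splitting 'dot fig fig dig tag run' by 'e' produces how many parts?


Splitting by 'e' breaks the string at each occurrence of the separator.
Text: 'dot fig fig dig tag run'
Parts after split:
  Part 1: 'dot fig fig dig tag run'
Total parts: 1

1


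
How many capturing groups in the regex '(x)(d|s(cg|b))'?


To count capturing groups, count each '(' that starts a group.
Pattern: '(x)(d|s(cg|b))'
Walking through the pattern:
  Position 0: '(' -> group #1
  Position 3: '(' -> group #2
  Position 7: '(' -> group #3
Total capturing groups: 3

3


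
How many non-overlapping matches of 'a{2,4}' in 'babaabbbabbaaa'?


Pattern 'a{2,4}' matches between 2 and 4 consecutive a's (greedy).
String: 'babaabbbabbaaa'
Finding runs of a's and applying greedy matching:
  Run at pos 1: 'a' (length 1)
  Run at pos 3: 'aa' (length 2)
  Run at pos 8: 'a' (length 1)
  Run at pos 11: 'aaa' (length 3)
Matches: ['aa', 'aaa']
Count: 2

2


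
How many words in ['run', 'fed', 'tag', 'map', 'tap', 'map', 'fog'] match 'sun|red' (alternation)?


Alternation 'sun|red' matches either 'sun' or 'red'.
Checking each word:
  'run' -> no
  'fed' -> no
  'tag' -> no
  'map' -> no
  'tap' -> no
  'map' -> no
  'fog' -> no
Matches: []
Count: 0

0


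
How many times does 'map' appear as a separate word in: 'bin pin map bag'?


Scanning each word for exact match 'map':
  Word 1: 'bin' -> no
  Word 2: 'pin' -> no
  Word 3: 'map' -> MATCH
  Word 4: 'bag' -> no
Total matches: 1

1


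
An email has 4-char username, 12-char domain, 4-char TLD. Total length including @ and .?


An email address has format: username@domain.tld
Username length: 4
'@' character: 1
Domain length: 12
'.' character: 1
TLD length: 4
Total = 4 + 1 + 12 + 1 + 4 = 22

22


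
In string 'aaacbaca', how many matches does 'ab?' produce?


Pattern 'ab?' matches 'a' optionally followed by 'b'.
String: 'aaacbaca'
Scanning left to right for 'a' then checking next char:
  Match 1: 'a' (a not followed by b)
  Match 2: 'a' (a not followed by b)
  Match 3: 'a' (a not followed by b)
  Match 4: 'a' (a not followed by b)
  Match 5: 'a' (a not followed by b)
Total matches: 5

5


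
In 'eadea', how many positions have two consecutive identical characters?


Looking for consecutive identical characters in 'eadea':
  pos 0-1: 'e' vs 'a' -> different
  pos 1-2: 'a' vs 'd' -> different
  pos 2-3: 'd' vs 'e' -> different
  pos 3-4: 'e' vs 'a' -> different
Consecutive identical pairs: []
Count: 0

0


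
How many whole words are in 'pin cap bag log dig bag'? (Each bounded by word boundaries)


Word boundaries (\b) mark the start/end of each word.
Text: 'pin cap bag log dig bag'
Splitting by whitespace:
  Word 1: 'pin'
  Word 2: 'cap'
  Word 3: 'bag'
  Word 4: 'log'
  Word 5: 'dig'
  Word 6: 'bag'
Total whole words: 6

6


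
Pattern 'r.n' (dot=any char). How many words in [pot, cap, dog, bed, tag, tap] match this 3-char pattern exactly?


Pattern 'r.n' means: starts with 'r', any single char, ends with 'n'.
Checking each word (must be exactly 3 chars):
  'pot' (len=3): no
  'cap' (len=3): no
  'dog' (len=3): no
  'bed' (len=3): no
  'tag' (len=3): no
  'tap' (len=3): no
Matching words: []
Total: 0

0


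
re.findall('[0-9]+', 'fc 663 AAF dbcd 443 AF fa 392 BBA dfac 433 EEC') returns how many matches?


Pattern '[0-9]+' finds one or more digits.
Text: 'fc 663 AAF dbcd 443 AF fa 392 BBA dfac 433 EEC'
Scanning for matches:
  Match 1: '663'
  Match 2: '443'
  Match 3: '392'
  Match 4: '433'
Total matches: 4

4


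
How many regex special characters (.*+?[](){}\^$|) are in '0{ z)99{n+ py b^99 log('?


Regex special characters are: . * + ? [ ] ( ) { } \ ^ $ |
Scanning '0{ z)99{n+ py b^99 log(':
  pos 1: '{' -> SPECIAL
  pos 4: ')' -> SPECIAL
  pos 7: '{' -> SPECIAL
  pos 9: '+' -> SPECIAL
  pos 15: '^' -> SPECIAL
  pos 22: '(' -> SPECIAL
Special chars found: ['{', ')', '{', '+', '^', '(']
Total: 6

6


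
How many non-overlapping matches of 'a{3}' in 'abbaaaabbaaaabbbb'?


Pattern 'a{3}' matches exactly 3 consecutive a's (greedy, non-overlapping).
String: 'abbaaaabbaaaabbbb'
Scanning for runs of a's:
  Run at pos 0: 'a' (length 1) -> 0 match(es)
  Run at pos 3: 'aaaa' (length 4) -> 1 match(es)
  Run at pos 9: 'aaaa' (length 4) -> 1 match(es)
Matches found: ['aaa', 'aaa']
Total: 2

2


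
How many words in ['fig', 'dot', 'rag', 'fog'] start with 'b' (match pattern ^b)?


Pattern ^b anchors to start of word. Check which words begin with 'b':
  'fig' -> no
  'dot' -> no
  'rag' -> no
  'fog' -> no
Matching words: []
Count: 0

0


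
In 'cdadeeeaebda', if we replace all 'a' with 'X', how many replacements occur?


re.sub('a', 'X', text) replaces every occurrence of 'a' with 'X'.
Text: 'cdadeeeaebda'
Scanning for 'a':
  pos 2: 'a' -> replacement #1
  pos 7: 'a' -> replacement #2
  pos 11: 'a' -> replacement #3
Total replacements: 3

3


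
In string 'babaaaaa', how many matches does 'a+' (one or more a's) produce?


Pattern 'a+' matches one or more consecutive a's.
String: 'babaaaaa'
Scanning for runs of a:
  Match 1: 'a' (length 1)
  Match 2: 'aaaaa' (length 5)
Total matches: 2

2


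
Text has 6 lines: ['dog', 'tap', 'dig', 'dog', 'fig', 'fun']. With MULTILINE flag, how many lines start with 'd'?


With MULTILINE flag, ^ matches the start of each line.
Lines: ['dog', 'tap', 'dig', 'dog', 'fig', 'fun']
Checking which lines start with 'd':
  Line 1: 'dog' -> MATCH
  Line 2: 'tap' -> no
  Line 3: 'dig' -> MATCH
  Line 4: 'dog' -> MATCH
  Line 5: 'fig' -> no
  Line 6: 'fun' -> no
Matching lines: ['dog', 'dig', 'dog']
Count: 3

3


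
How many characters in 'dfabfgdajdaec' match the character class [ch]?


Character class [ch] matches any of: {c, h}
Scanning string 'dfabfgdajdaec' character by character:
  pos 0: 'd' -> no
  pos 1: 'f' -> no
  pos 2: 'a' -> no
  pos 3: 'b' -> no
  pos 4: 'f' -> no
  pos 5: 'g' -> no
  pos 6: 'd' -> no
  pos 7: 'a' -> no
  pos 8: 'j' -> no
  pos 9: 'd' -> no
  pos 10: 'a' -> no
  pos 11: 'e' -> no
  pos 12: 'c' -> MATCH
Total matches: 1

1


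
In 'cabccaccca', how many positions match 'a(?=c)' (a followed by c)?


Lookahead 'a(?=c)' matches 'a' only when followed by 'c'.
String: 'cabccaccca'
Checking each position where char is 'a':
  pos 1: 'a' -> no (next='b')
  pos 5: 'a' -> MATCH (next='c')
Matching positions: [5]
Count: 1

1


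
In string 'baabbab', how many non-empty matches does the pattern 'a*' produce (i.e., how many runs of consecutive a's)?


Pattern 'a*' matches zero or more a's. We want non-empty runs of consecutive a's.
String: 'baabbab'
Walking through the string to find runs of a's:
  Run 1: positions 1-2 -> 'aa'
  Run 2: positions 5-5 -> 'a'
Non-empty runs found: ['aa', 'a']
Count: 2

2


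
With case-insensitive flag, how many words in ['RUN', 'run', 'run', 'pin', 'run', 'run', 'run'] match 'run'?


Case-insensitive matching: compare each word's lowercase form to 'run'.
  'RUN' -> lower='run' -> MATCH
  'run' -> lower='run' -> MATCH
  'run' -> lower='run' -> MATCH
  'pin' -> lower='pin' -> no
  'run' -> lower='run' -> MATCH
  'run' -> lower='run' -> MATCH
  'run' -> lower='run' -> MATCH
Matches: ['RUN', 'run', 'run', 'run', 'run', 'run']
Count: 6

6


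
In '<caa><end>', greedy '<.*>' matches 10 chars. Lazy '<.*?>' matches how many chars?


Greedy '<.*>' tries to match as MUCH as possible.
Lazy '<.*?>' tries to match as LITTLE as possible.

String: '<caa><end>'
Greedy '<.*>' starts at first '<' and extends to the LAST '>': '<caa><end>' (10 chars)
Lazy '<.*?>' starts at first '<' and stops at the FIRST '>': '<caa>' (5 chars)

5


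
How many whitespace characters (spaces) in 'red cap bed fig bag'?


\s matches whitespace characters (spaces, tabs, etc.).
Text: 'red cap bed fig bag'
This text has 5 words separated by spaces.
Number of spaces = number of words - 1 = 5 - 1 = 4

4


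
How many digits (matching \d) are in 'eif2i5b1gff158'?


\d matches any digit 0-9.
Scanning 'eif2i5b1gff158':
  pos 3: '2' -> DIGIT
  pos 5: '5' -> DIGIT
  pos 7: '1' -> DIGIT
  pos 11: '1' -> DIGIT
  pos 12: '5' -> DIGIT
  pos 13: '8' -> DIGIT
Digits found: ['2', '5', '1', '1', '5', '8']
Total: 6

6


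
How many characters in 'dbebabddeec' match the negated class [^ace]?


Negated class [^ace] matches any char NOT in {a, c, e}
Scanning 'dbebabddeec':
  pos 0: 'd' -> MATCH
  pos 1: 'b' -> MATCH
  pos 2: 'e' -> no (excluded)
  pos 3: 'b' -> MATCH
  pos 4: 'a' -> no (excluded)
  pos 5: 'b' -> MATCH
  pos 6: 'd' -> MATCH
  pos 7: 'd' -> MATCH
  pos 8: 'e' -> no (excluded)
  pos 9: 'e' -> no (excluded)
  pos 10: 'c' -> no (excluded)
Total matches: 6

6


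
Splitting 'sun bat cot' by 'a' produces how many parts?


Splitting by 'a' breaks the string at each occurrence of the separator.
Text: 'sun bat cot'
Parts after split:
  Part 1: 'sun b'
  Part 2: 't cot'
Total parts: 2

2


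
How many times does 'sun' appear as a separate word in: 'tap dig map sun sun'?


Scanning each word for exact match 'sun':
  Word 1: 'tap' -> no
  Word 2: 'dig' -> no
  Word 3: 'map' -> no
  Word 4: 'sun' -> MATCH
  Word 5: 'sun' -> MATCH
Total matches: 2

2


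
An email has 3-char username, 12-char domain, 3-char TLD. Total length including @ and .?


An email address has format: username@domain.tld
Username length: 3
'@' character: 1
Domain length: 12
'.' character: 1
TLD length: 3
Total = 3 + 1 + 12 + 1 + 3 = 20

20


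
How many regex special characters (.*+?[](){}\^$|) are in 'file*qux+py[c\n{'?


Regex special characters are: . * + ? [ ] ( ) { } \ ^ $ |
Scanning 'file*qux+py[c\n{':
  pos 4: '*' -> SPECIAL
  pos 8: '+' -> SPECIAL
  pos 11: '[' -> SPECIAL
  pos 13: '\' -> SPECIAL
  pos 15: '{' -> SPECIAL
Special chars found: ['*', '+', '[', '\\', '{']
Total: 5

5


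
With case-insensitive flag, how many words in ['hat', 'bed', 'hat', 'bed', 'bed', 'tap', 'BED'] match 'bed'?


Case-insensitive matching: compare each word's lowercase form to 'bed'.
  'hat' -> lower='hat' -> no
  'bed' -> lower='bed' -> MATCH
  'hat' -> lower='hat' -> no
  'bed' -> lower='bed' -> MATCH
  'bed' -> lower='bed' -> MATCH
  'tap' -> lower='tap' -> no
  'BED' -> lower='bed' -> MATCH
Matches: ['bed', 'bed', 'bed', 'BED']
Count: 4

4


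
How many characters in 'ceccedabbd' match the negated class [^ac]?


Negated class [^ac] matches any char NOT in {a, c}
Scanning 'ceccedabbd':
  pos 0: 'c' -> no (excluded)
  pos 1: 'e' -> MATCH
  pos 2: 'c' -> no (excluded)
  pos 3: 'c' -> no (excluded)
  pos 4: 'e' -> MATCH
  pos 5: 'd' -> MATCH
  pos 6: 'a' -> no (excluded)
  pos 7: 'b' -> MATCH
  pos 8: 'b' -> MATCH
  pos 9: 'd' -> MATCH
Total matches: 6

6


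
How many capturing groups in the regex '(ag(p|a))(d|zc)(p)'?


To count capturing groups, count each '(' that starts a group.
Pattern: '(ag(p|a))(d|zc)(p)'
Walking through the pattern:
  Position 0: '(' -> group #1
  Position 3: '(' -> group #2
  Position 9: '(' -> group #3
  Position 15: '(' -> group #4
Total capturing groups: 4

4


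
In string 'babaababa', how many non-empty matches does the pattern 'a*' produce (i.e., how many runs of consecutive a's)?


Pattern 'a*' matches zero or more a's. We want non-empty runs of consecutive a's.
String: 'babaababa'
Walking through the string to find runs of a's:
  Run 1: positions 1-1 -> 'a'
  Run 2: positions 3-4 -> 'aa'
  Run 3: positions 6-6 -> 'a'
  Run 4: positions 8-8 -> 'a'
Non-empty runs found: ['a', 'aa', 'a', 'a']
Count: 4

4


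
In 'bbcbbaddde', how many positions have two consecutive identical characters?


Looking for consecutive identical characters in 'bbcbbaddde':
  pos 0-1: 'b' vs 'b' -> MATCH ('bb')
  pos 1-2: 'b' vs 'c' -> different
  pos 2-3: 'c' vs 'b' -> different
  pos 3-4: 'b' vs 'b' -> MATCH ('bb')
  pos 4-5: 'b' vs 'a' -> different
  pos 5-6: 'a' vs 'd' -> different
  pos 6-7: 'd' vs 'd' -> MATCH ('dd')
  pos 7-8: 'd' vs 'd' -> MATCH ('dd')
  pos 8-9: 'd' vs 'e' -> different
Consecutive identical pairs: ['bb', 'bb', 'dd', 'dd']
Count: 4

4


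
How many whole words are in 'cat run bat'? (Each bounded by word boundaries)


Word boundaries (\b) mark the start/end of each word.
Text: 'cat run bat'
Splitting by whitespace:
  Word 1: 'cat'
  Word 2: 'run'
  Word 3: 'bat'
Total whole words: 3

3


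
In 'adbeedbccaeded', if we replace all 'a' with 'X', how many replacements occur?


re.sub('a', 'X', text) replaces every occurrence of 'a' with 'X'.
Text: 'adbeedbccaeded'
Scanning for 'a':
  pos 0: 'a' -> replacement #1
  pos 9: 'a' -> replacement #2
Total replacements: 2

2


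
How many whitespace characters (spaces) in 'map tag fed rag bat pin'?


\s matches whitespace characters (spaces, tabs, etc.).
Text: 'map tag fed rag bat pin'
This text has 6 words separated by spaces.
Number of spaces = number of words - 1 = 6 - 1 = 5

5


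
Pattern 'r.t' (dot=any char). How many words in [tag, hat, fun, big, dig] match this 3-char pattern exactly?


Pattern 'r.t' means: starts with 'r', any single char, ends with 't'.
Checking each word (must be exactly 3 chars):
  'tag' (len=3): no
  'hat' (len=3): no
  'fun' (len=3): no
  'big' (len=3): no
  'dig' (len=3): no
Matching words: []
Total: 0

0


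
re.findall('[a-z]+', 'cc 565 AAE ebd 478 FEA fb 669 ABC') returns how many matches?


Pattern '[a-z]+' finds one or more lowercase letters.
Text: 'cc 565 AAE ebd 478 FEA fb 669 ABC'
Scanning for matches:
  Match 1: 'cc'
  Match 2: 'ebd'
  Match 3: 'fb'
Total matches: 3

3


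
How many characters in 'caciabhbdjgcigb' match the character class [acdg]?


Character class [acdg] matches any of: {a, c, d, g}
Scanning string 'caciabhbdjgcigb' character by character:
  pos 0: 'c' -> MATCH
  pos 1: 'a' -> MATCH
  pos 2: 'c' -> MATCH
  pos 3: 'i' -> no
  pos 4: 'a' -> MATCH
  pos 5: 'b' -> no
  pos 6: 'h' -> no
  pos 7: 'b' -> no
  pos 8: 'd' -> MATCH
  pos 9: 'j' -> no
  pos 10: 'g' -> MATCH
  pos 11: 'c' -> MATCH
  pos 12: 'i' -> no
  pos 13: 'g' -> MATCH
  pos 14: 'b' -> no
Total matches: 8

8


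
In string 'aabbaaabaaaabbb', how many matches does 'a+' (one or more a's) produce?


Pattern 'a+' matches one or more consecutive a's.
String: 'aabbaaabaaaabbb'
Scanning for runs of a:
  Match 1: 'aa' (length 2)
  Match 2: 'aaa' (length 3)
  Match 3: 'aaaa' (length 4)
Total matches: 3

3


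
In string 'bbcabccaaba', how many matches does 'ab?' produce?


Pattern 'ab?' matches 'a' optionally followed by 'b'.
String: 'bbcabccaaba'
Scanning left to right for 'a' then checking next char:
  Match 1: 'ab' (a followed by b)
  Match 2: 'a' (a not followed by b)
  Match 3: 'ab' (a followed by b)
  Match 4: 'a' (a not followed by b)
Total matches: 4

4


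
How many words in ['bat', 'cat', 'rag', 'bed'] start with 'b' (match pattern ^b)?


Pattern ^b anchors to start of word. Check which words begin with 'b':
  'bat' -> MATCH (starts with 'b')
  'cat' -> no
  'rag' -> no
  'bed' -> MATCH (starts with 'b')
Matching words: ['bat', 'bed']
Count: 2

2


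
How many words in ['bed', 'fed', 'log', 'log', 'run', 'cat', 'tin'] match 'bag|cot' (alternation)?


Alternation 'bag|cot' matches either 'bag' or 'cot'.
Checking each word:
  'bed' -> no
  'fed' -> no
  'log' -> no
  'log' -> no
  'run' -> no
  'cat' -> no
  'tin' -> no
Matches: []
Count: 0

0


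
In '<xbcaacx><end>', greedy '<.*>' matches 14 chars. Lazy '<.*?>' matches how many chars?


Greedy '<.*>' tries to match as MUCH as possible.
Lazy '<.*?>' tries to match as LITTLE as possible.

String: '<xbcaacx><end>'
Greedy '<.*>' starts at first '<' and extends to the LAST '>': '<xbcaacx><end>' (14 chars)
Lazy '<.*?>' starts at first '<' and stops at the FIRST '>': '<xbcaacx>' (9 chars)

9


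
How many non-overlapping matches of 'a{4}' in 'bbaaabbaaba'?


Pattern 'a{4}' matches exactly 4 consecutive a's (greedy, non-overlapping).
String: 'bbaaabbaaba'
Scanning for runs of a's:
  Run at pos 2: 'aaa' (length 3) -> 0 match(es)
  Run at pos 7: 'aa' (length 2) -> 0 match(es)
  Run at pos 10: 'a' (length 1) -> 0 match(es)
Matches found: []
Total: 0

0


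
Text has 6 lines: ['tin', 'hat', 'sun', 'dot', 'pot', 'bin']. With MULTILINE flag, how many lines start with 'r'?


With MULTILINE flag, ^ matches the start of each line.
Lines: ['tin', 'hat', 'sun', 'dot', 'pot', 'bin']
Checking which lines start with 'r':
  Line 1: 'tin' -> no
  Line 2: 'hat' -> no
  Line 3: 'sun' -> no
  Line 4: 'dot' -> no
  Line 5: 'pot' -> no
  Line 6: 'bin' -> no
Matching lines: []
Count: 0

0


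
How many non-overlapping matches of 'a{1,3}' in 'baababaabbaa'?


Pattern 'a{1,3}' matches between 1 and 3 consecutive a's (greedy).
String: 'baababaabbaa'
Finding runs of a's and applying greedy matching:
  Run at pos 1: 'aa' (length 2)
  Run at pos 4: 'a' (length 1)
  Run at pos 6: 'aa' (length 2)
  Run at pos 10: 'aa' (length 2)
Matches: ['aa', 'a', 'aa', 'aa']
Count: 4

4


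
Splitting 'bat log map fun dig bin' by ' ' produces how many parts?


Splitting by ' ' breaks the string at each occurrence of the separator.
Text: 'bat log map fun dig bin'
Parts after split:
  Part 1: 'bat'
  Part 2: 'log'
  Part 3: 'map'
  Part 4: 'fun'
  Part 5: 'dig'
  Part 6: 'bin'
Total parts: 6

6


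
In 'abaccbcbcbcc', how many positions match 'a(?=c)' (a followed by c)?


Lookahead 'a(?=c)' matches 'a' only when followed by 'c'.
String: 'abaccbcbcbcc'
Checking each position where char is 'a':
  pos 0: 'a' -> no (next='b')
  pos 2: 'a' -> MATCH (next='c')
Matching positions: [2]
Count: 1

1


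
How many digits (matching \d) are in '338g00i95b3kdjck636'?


\d matches any digit 0-9.
Scanning '338g00i95b3kdjck636':
  pos 0: '3' -> DIGIT
  pos 1: '3' -> DIGIT
  pos 2: '8' -> DIGIT
  pos 4: '0' -> DIGIT
  pos 5: '0' -> DIGIT
  pos 7: '9' -> DIGIT
  pos 8: '5' -> DIGIT
  pos 10: '3' -> DIGIT
  pos 16: '6' -> DIGIT
  pos 17: '3' -> DIGIT
  pos 18: '6' -> DIGIT
Digits found: ['3', '3', '8', '0', '0', '9', '5', '3', '6', '3', '6']
Total: 11

11


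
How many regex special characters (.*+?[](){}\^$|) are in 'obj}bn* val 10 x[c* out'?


Regex special characters are: . * + ? [ ] ( ) { } \ ^ $ |
Scanning 'obj}bn* val 10 x[c* out':
  pos 3: '}' -> SPECIAL
  pos 6: '*' -> SPECIAL
  pos 16: '[' -> SPECIAL
  pos 18: '*' -> SPECIAL
Special chars found: ['}', '*', '[', '*']
Total: 4

4


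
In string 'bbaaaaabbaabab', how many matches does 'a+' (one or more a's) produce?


Pattern 'a+' matches one or more consecutive a's.
String: 'bbaaaaabbaabab'
Scanning for runs of a:
  Match 1: 'aaaaa' (length 5)
  Match 2: 'aa' (length 2)
  Match 3: 'a' (length 1)
Total matches: 3

3


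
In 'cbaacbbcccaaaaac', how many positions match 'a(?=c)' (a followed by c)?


Lookahead 'a(?=c)' matches 'a' only when followed by 'c'.
String: 'cbaacbbcccaaaaac'
Checking each position where char is 'a':
  pos 2: 'a' -> no (next='a')
  pos 3: 'a' -> MATCH (next='c')
  pos 10: 'a' -> no (next='a')
  pos 11: 'a' -> no (next='a')
  pos 12: 'a' -> no (next='a')
  pos 13: 'a' -> no (next='a')
  pos 14: 'a' -> MATCH (next='c')
Matching positions: [3, 14]
Count: 2

2


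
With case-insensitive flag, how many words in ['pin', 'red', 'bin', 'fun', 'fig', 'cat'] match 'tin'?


Case-insensitive matching: compare each word's lowercase form to 'tin'.
  'pin' -> lower='pin' -> no
  'red' -> lower='red' -> no
  'bin' -> lower='bin' -> no
  'fun' -> lower='fun' -> no
  'fig' -> lower='fig' -> no
  'cat' -> lower='cat' -> no
Matches: []
Count: 0

0


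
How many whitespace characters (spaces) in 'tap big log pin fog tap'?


\s matches whitespace characters (spaces, tabs, etc.).
Text: 'tap big log pin fog tap'
This text has 6 words separated by spaces.
Number of spaces = number of words - 1 = 6 - 1 = 5

5


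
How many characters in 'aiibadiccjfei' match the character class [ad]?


Character class [ad] matches any of: {a, d}
Scanning string 'aiibadiccjfei' character by character:
  pos 0: 'a' -> MATCH
  pos 1: 'i' -> no
  pos 2: 'i' -> no
  pos 3: 'b' -> no
  pos 4: 'a' -> MATCH
  pos 5: 'd' -> MATCH
  pos 6: 'i' -> no
  pos 7: 'c' -> no
  pos 8: 'c' -> no
  pos 9: 'j' -> no
  pos 10: 'f' -> no
  pos 11: 'e' -> no
  pos 12: 'i' -> no
Total matches: 3

3


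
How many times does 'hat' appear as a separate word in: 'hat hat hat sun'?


Scanning each word for exact match 'hat':
  Word 1: 'hat' -> MATCH
  Word 2: 'hat' -> MATCH
  Word 3: 'hat' -> MATCH
  Word 4: 'sun' -> no
Total matches: 3

3


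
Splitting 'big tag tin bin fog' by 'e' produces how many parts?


Splitting by 'e' breaks the string at each occurrence of the separator.
Text: 'big tag tin bin fog'
Parts after split:
  Part 1: 'big tag tin bin fog'
Total parts: 1

1


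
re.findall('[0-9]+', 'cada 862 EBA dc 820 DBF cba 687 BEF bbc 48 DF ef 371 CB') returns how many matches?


Pattern '[0-9]+' finds one or more digits.
Text: 'cada 862 EBA dc 820 DBF cba 687 BEF bbc 48 DF ef 371 CB'
Scanning for matches:
  Match 1: '862'
  Match 2: '820'
  Match 3: '687'
  Match 4: '48'
  Match 5: '371'
Total matches: 5

5


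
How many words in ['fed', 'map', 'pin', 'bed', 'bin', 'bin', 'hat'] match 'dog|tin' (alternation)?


Alternation 'dog|tin' matches either 'dog' or 'tin'.
Checking each word:
  'fed' -> no
  'map' -> no
  'pin' -> no
  'bed' -> no
  'bin' -> no
  'bin' -> no
  'hat' -> no
Matches: []
Count: 0

0


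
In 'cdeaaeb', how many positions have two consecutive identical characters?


Looking for consecutive identical characters in 'cdeaaeb':
  pos 0-1: 'c' vs 'd' -> different
  pos 1-2: 'd' vs 'e' -> different
  pos 2-3: 'e' vs 'a' -> different
  pos 3-4: 'a' vs 'a' -> MATCH ('aa')
  pos 4-5: 'a' vs 'e' -> different
  pos 5-6: 'e' vs 'b' -> different
Consecutive identical pairs: ['aa']
Count: 1

1


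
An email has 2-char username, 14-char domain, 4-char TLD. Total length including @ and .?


An email address has format: username@domain.tld
Username length: 2
'@' character: 1
Domain length: 14
'.' character: 1
TLD length: 4
Total = 2 + 1 + 14 + 1 + 4 = 22

22


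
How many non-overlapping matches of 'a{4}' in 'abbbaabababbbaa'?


Pattern 'a{4}' matches exactly 4 consecutive a's (greedy, non-overlapping).
String: 'abbbaabababbbaa'
Scanning for runs of a's:
  Run at pos 0: 'a' (length 1) -> 0 match(es)
  Run at pos 4: 'aa' (length 2) -> 0 match(es)
  Run at pos 7: 'a' (length 1) -> 0 match(es)
  Run at pos 9: 'a' (length 1) -> 0 match(es)
  Run at pos 13: 'aa' (length 2) -> 0 match(es)
Matches found: []
Total: 0

0


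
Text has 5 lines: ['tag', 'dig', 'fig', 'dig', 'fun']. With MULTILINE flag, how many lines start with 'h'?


With MULTILINE flag, ^ matches the start of each line.
Lines: ['tag', 'dig', 'fig', 'dig', 'fun']
Checking which lines start with 'h':
  Line 1: 'tag' -> no
  Line 2: 'dig' -> no
  Line 3: 'fig' -> no
  Line 4: 'dig' -> no
  Line 5: 'fun' -> no
Matching lines: []
Count: 0

0


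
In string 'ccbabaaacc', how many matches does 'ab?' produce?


Pattern 'ab?' matches 'a' optionally followed by 'b'.
String: 'ccbabaaacc'
Scanning left to right for 'a' then checking next char:
  Match 1: 'ab' (a followed by b)
  Match 2: 'a' (a not followed by b)
  Match 3: 'a' (a not followed by b)
  Match 4: 'a' (a not followed by b)
Total matches: 4

4


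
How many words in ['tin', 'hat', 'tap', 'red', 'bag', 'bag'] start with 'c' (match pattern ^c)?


Pattern ^c anchors to start of word. Check which words begin with 'c':
  'tin' -> no
  'hat' -> no
  'tap' -> no
  'red' -> no
  'bag' -> no
  'bag' -> no
Matching words: []
Count: 0

0
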